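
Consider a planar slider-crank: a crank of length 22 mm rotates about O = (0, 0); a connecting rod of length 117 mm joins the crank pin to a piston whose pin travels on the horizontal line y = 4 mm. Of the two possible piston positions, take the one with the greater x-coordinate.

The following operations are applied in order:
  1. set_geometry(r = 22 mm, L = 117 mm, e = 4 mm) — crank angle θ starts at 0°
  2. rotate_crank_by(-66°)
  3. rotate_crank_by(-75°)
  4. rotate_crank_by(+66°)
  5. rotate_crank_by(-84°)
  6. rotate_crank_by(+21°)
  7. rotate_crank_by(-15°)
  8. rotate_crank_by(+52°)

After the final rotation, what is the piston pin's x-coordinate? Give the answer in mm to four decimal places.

set_geometry: r = 22 mm, L = 117 mm, e = 4 mm; θ ← 0°
rotate_crank_by(-66°): θ ← 0° -66° = -66°
rotate_crank_by(-75°): θ ← -66° -75° = -141°
rotate_crank_by(+66°): θ ← -141° +66° = -75°
rotate_crank_by(-84°): θ ← -75° -84° = -159°
rotate_crank_by(+21°): θ ← -159° +21° = -138°
rotate_crank_by(-15°): θ ← -138° -15° = -153°
rotate_crank_by(+52°): θ ← -153° +52° = -101°
crank pin P = (r cos θ, r sin θ) = (-4.197798, -21.595798)
h = r sin θ − e = -21.595798 − 4 = -25.595798
x = r cos θ + √(L² − h²) = -4.197798 + √(13689.0 − 655.1449) = -4.197798 + 114.165911 = 109.968113

109.9681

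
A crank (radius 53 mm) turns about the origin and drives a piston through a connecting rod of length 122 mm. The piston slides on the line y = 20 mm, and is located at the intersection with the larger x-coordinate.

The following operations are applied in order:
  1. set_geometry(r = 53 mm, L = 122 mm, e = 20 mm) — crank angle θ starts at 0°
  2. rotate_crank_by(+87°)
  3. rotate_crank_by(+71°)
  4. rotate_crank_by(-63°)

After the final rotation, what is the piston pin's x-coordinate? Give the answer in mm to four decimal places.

112.8893

set_geometry: r = 53 mm, L = 122 mm, e = 20 mm; θ ← 0°
rotate_crank_by(+87°): θ ← 0° +87° = 87°
rotate_crank_by(+71°): θ ← 87° +71° = 158°
rotate_crank_by(-63°): θ ← 158° -63° = 95°
crank pin P = (r cos θ, r sin θ) = (-4.619254, 52.798319)
h = r sin θ − e = 52.798319 − 20 = 32.798319
x = r cos θ + √(L² − h²) = -4.619254 + √(14884.0 − 1075.7297) = -4.619254 + 117.508597 = 112.889342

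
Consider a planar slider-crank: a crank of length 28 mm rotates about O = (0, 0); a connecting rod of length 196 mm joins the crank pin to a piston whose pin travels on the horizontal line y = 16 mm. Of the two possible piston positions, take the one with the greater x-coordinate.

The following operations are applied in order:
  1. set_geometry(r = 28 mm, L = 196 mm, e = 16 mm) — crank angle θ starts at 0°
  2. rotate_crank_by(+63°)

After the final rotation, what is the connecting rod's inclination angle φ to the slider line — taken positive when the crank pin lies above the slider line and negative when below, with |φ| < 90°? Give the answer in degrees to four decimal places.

2.6167

set_geometry: r = 28 mm, L = 196 mm, e = 16 mm; θ ← 0°
rotate_crank_by(+63°): θ ← 0° +63° = 63°
crank pin P = (r cos θ, r sin θ) = (12.711734, 24.948183)
h = r sin θ − e = 24.948183 − 16 = 8.948183
sin φ = h / L = 8.948183 / 196 = 0.04565399
φ = arcsin(0.04565399) = 2.616691°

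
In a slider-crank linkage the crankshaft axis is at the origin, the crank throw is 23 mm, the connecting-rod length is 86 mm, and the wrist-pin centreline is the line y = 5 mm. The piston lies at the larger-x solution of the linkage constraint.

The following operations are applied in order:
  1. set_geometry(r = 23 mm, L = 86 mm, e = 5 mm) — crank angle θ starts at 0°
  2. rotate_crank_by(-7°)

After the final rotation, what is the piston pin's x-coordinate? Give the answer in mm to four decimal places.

set_geometry: r = 23 mm, L = 86 mm, e = 5 mm; θ ← 0°
rotate_crank_by(-7°): θ ← 0° -7° = -7°
crank pin P = (r cos θ, r sin θ) = (22.828561, -2.802995)
h = r sin θ − e = -2.802995 − 5 = -7.802995
x = r cos θ + √(L² − h²) = 22.828561 + √(7396.0 − 60.8867) = 22.828561 + 85.645276 = 108.473837

108.4738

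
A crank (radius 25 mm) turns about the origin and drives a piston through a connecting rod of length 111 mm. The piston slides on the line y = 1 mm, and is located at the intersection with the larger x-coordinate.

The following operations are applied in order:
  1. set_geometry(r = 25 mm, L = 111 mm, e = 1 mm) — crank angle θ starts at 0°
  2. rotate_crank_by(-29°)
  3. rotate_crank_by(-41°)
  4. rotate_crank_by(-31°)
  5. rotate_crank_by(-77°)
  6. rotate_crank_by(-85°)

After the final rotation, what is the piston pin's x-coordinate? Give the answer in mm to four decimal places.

105.3687

set_geometry: r = 25 mm, L = 111 mm, e = 1 mm; θ ← 0°
rotate_crank_by(-29°): θ ← 0° -29° = -29°
rotate_crank_by(-41°): θ ← -29° -41° = -70°
rotate_crank_by(-31°): θ ← -70° -31° = -101°
rotate_crank_by(-77°): θ ← -101° -77° = -178°
rotate_crank_by(-85°): θ ← -178° -85° = -263°
crank pin P = (r cos θ, r sin θ) = (-3.046734, 24.813654)
h = r sin θ − e = 24.813654 − 1 = 23.813654
x = r cos θ + √(L² − h²) = -3.046734 + √(12321.0 − 567.0901) = -3.046734 + 108.415450 = 105.368717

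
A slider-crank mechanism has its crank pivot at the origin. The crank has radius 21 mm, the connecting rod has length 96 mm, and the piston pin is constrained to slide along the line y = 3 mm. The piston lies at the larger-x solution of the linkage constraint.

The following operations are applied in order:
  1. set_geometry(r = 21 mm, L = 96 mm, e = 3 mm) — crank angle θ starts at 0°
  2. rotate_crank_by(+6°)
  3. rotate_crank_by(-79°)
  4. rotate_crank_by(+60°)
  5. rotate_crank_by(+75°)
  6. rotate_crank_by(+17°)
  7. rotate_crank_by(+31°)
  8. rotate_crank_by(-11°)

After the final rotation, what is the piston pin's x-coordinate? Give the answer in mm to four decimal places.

set_geometry: r = 21 mm, L = 96 mm, e = 3 mm; θ ← 0°
rotate_crank_by(+6°): θ ← 0° +6° = 6°
rotate_crank_by(-79°): θ ← 6° -79° = -73°
rotate_crank_by(+60°): θ ← -73° +60° = -13°
rotate_crank_by(+75°): θ ← -13° +75° = 62°
rotate_crank_by(+17°): θ ← 62° +17° = 79°
rotate_crank_by(+31°): θ ← 79° +31° = 110°
rotate_crank_by(-11°): θ ← 110° -11° = 99°
crank pin P = (r cos θ, r sin θ) = (-3.285124, 20.741455)
h = r sin θ − e = 20.741455 − 3 = 17.741455
x = r cos θ + √(L² − h²) = -3.285124 + √(9216.0 − 314.7592) = -3.285124 + 94.346387 = 91.061263

91.0613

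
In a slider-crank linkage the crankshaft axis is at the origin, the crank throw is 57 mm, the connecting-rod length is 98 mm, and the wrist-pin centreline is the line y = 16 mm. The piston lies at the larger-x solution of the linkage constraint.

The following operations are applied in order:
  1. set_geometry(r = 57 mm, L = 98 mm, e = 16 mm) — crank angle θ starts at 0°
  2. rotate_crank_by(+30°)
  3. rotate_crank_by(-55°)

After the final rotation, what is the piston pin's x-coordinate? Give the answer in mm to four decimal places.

141.0847

set_geometry: r = 57 mm, L = 98 mm, e = 16 mm; θ ← 0°
rotate_crank_by(+30°): θ ← 0° +30° = 30°
rotate_crank_by(-55°): θ ← 30° -55° = -25°
crank pin P = (r cos θ, r sin θ) = (51.659544, -24.089241)
h = r sin θ − e = -24.089241 − 16 = -40.089241
x = r cos θ + √(L² − h²) = 51.659544 + √(9604.0 − 1607.1472) = 51.659544 + 89.425124 = 141.084668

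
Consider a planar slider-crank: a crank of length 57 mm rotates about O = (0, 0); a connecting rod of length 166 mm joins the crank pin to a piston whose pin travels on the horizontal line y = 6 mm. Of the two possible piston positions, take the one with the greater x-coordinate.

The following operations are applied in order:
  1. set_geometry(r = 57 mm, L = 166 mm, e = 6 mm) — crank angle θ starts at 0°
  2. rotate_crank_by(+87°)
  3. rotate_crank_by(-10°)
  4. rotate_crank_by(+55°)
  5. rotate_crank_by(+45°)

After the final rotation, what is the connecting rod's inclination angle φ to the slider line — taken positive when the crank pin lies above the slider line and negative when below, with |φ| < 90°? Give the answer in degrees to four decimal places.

-1.0413

set_geometry: r = 57 mm, L = 166 mm, e = 6 mm; θ ← 0°
rotate_crank_by(+87°): θ ← 0° +87° = 87°
rotate_crank_by(-10°): θ ← 87° -10° = 77°
rotate_crank_by(+55°): θ ← 77° +55° = 132°
rotate_crank_by(+45°): θ ← 132° +45° = 177°
crank pin P = (r cos θ, r sin θ) = (-56.921883, 2.983150)
h = r sin θ − e = 2.983150 − 6 = -3.016850
sin φ = h / L = -3.016850 / 166 = -0.01817380
φ = arcsin(-0.01817380) = -1.041339°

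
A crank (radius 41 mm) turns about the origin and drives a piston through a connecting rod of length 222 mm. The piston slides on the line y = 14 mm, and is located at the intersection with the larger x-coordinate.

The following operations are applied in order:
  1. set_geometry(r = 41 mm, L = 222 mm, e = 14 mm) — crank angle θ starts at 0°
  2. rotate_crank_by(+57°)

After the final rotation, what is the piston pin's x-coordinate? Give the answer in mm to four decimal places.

set_geometry: r = 41 mm, L = 222 mm, e = 14 mm; θ ← 0°
rotate_crank_by(+57°): θ ← 0° +57° = 57°
crank pin P = (r cos θ, r sin θ) = (22.330200, 34.385493)
h = r sin θ − e = 34.385493 − 14 = 20.385493
x = r cos θ + √(L² − h²) = 22.330200 + √(49284.0 − 415.5683) = 22.330200 + 221.062054 = 243.392254

243.3923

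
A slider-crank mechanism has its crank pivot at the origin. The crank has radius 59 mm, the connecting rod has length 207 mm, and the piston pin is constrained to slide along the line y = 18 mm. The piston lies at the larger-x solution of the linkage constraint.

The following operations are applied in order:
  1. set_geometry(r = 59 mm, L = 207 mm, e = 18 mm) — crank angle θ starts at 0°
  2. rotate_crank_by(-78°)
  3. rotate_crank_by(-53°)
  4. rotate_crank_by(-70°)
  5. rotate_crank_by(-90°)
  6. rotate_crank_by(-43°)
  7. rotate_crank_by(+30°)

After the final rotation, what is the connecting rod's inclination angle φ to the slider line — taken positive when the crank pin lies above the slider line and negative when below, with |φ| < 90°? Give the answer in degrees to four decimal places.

8.5886

set_geometry: r = 59 mm, L = 207 mm, e = 18 mm; θ ← 0°
rotate_crank_by(-78°): θ ← 0° -78° = -78°
rotate_crank_by(-53°): θ ← -78° -53° = -131°
rotate_crank_by(-70°): θ ← -131° -70° = -201°
rotate_crank_by(-90°): θ ← -201° -90° = -291°
rotate_crank_by(-43°): θ ← -291° -43° = -334°
rotate_crank_by(+30°): θ ← -334° +30° = -304°
crank pin P = (r cos θ, r sin θ) = (32.992381, 48.913217)
h = r sin θ − e = 48.913217 − 18 = 30.913217
sin φ = h / L = 30.913217 / 207 = 0.14933921
φ = arcsin(0.14933921) = 8.588635°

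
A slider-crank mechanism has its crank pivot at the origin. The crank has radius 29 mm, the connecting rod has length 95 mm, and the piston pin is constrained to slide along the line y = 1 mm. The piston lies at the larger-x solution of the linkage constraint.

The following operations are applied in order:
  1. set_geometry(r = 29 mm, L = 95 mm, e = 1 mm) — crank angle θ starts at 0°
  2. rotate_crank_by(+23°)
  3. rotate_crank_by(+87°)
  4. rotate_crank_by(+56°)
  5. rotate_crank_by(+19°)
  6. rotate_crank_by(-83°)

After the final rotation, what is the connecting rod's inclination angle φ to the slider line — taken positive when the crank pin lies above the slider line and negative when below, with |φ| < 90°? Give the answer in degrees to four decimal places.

16.7422

set_geometry: r = 29 mm, L = 95 mm, e = 1 mm; θ ← 0°
rotate_crank_by(+23°): θ ← 0° +23° = 23°
rotate_crank_by(+87°): θ ← 23° +87° = 110°
rotate_crank_by(+56°): θ ← 110° +56° = 166°
rotate_crank_by(+19°): θ ← 166° +19° = 185°
rotate_crank_by(-83°): θ ← 185° -83° = 102°
crank pin P = (r cos θ, r sin θ) = (-6.029439, 28.366280)
h = r sin θ − e = 28.366280 − 1 = 27.366280
sin φ = h / L = 27.366280 / 95 = 0.28806611
φ = arcsin(0.28806611) = 16.742212°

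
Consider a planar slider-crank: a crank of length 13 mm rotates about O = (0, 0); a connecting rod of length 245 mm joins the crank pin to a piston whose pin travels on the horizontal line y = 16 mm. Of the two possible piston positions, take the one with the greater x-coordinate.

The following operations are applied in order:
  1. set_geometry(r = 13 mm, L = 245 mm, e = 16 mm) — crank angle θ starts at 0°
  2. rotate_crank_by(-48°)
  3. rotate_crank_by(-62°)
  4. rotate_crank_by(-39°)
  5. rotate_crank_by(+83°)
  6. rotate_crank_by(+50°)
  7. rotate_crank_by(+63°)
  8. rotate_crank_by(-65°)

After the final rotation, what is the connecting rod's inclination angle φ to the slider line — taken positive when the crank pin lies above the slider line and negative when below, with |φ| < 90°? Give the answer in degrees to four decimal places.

set_geometry: r = 13 mm, L = 245 mm, e = 16 mm; θ ← 0°
rotate_crank_by(-48°): θ ← 0° -48° = -48°
rotate_crank_by(-62°): θ ← -48° -62° = -110°
rotate_crank_by(-39°): θ ← -110° -39° = -149°
rotate_crank_by(+83°): θ ← -149° +83° = -66°
rotate_crank_by(+50°): θ ← -66° +50° = -16°
rotate_crank_by(+63°): θ ← -16° +63° = 47°
rotate_crank_by(-65°): θ ← 47° -65° = -18°
crank pin P = (r cos θ, r sin θ) = (12.363735, -4.017221)
h = r sin θ − e = -4.017221 − 16 = -20.017221
sin φ = h / L = -20.017221 / 245 = -0.08170294
φ = arcsin(-0.08170294) = -4.686458°

-4.6865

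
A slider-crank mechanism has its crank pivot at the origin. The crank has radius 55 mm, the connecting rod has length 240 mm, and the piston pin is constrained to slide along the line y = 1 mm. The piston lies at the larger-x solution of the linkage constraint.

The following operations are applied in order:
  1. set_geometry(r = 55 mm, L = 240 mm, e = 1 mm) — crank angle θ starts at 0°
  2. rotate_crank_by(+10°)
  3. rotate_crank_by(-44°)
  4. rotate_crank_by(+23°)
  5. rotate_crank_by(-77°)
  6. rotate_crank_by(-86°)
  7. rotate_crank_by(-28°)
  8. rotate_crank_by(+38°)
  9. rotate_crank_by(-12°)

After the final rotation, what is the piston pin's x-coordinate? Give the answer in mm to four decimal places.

set_geometry: r = 55 mm, L = 240 mm, e = 1 mm; θ ← 0°
rotate_crank_by(+10°): θ ← 0° +10° = 10°
rotate_crank_by(-44°): θ ← 10° -44° = -34°
rotate_crank_by(+23°): θ ← -34° +23° = -11°
rotate_crank_by(-77°): θ ← -11° -77° = -88°
rotate_crank_by(-86°): θ ← -88° -86° = -174°
rotate_crank_by(-28°): θ ← -174° -28° = -202°
rotate_crank_by(+38°): θ ← -202° +38° = -164°
rotate_crank_by(-12°): θ ← -164° -12° = -176°
crank pin P = (r cos θ, r sin θ) = (-54.866023, -3.836606)
h = r sin θ − e = -3.836606 − 1 = -4.836606
x = r cos θ + √(L² − h²) = -54.866023 + √(57600.0 − 23.3928) = -54.866023 + 239.951260 = 185.085237

185.0852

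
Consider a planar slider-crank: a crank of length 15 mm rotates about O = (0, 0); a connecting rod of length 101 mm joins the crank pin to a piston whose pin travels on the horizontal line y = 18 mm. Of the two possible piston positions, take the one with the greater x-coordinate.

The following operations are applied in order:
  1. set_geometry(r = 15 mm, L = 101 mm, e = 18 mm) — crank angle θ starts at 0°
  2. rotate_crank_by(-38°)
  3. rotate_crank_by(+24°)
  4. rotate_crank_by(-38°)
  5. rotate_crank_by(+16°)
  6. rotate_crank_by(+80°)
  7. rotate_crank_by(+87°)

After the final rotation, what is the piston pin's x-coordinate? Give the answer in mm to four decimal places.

90.9380

set_geometry: r = 15 mm, L = 101 mm, e = 18 mm; θ ← 0°
rotate_crank_by(-38°): θ ← 0° -38° = -38°
rotate_crank_by(+24°): θ ← -38° +24° = -14°
rotate_crank_by(-38°): θ ← -14° -38° = -52°
rotate_crank_by(+16°): θ ← -52° +16° = -36°
rotate_crank_by(+80°): θ ← -36° +80° = 44°
rotate_crank_by(+87°): θ ← 44° +87° = 131°
crank pin P = (r cos θ, r sin θ) = (-9.840885, 11.320644)
h = r sin θ − e = 11.320644 − 18 = -6.679356
x = r cos θ + √(L² − h²) = -9.840885 + √(10201.0 − 44.6138) = -9.840885 + 100.778898 = 90.938012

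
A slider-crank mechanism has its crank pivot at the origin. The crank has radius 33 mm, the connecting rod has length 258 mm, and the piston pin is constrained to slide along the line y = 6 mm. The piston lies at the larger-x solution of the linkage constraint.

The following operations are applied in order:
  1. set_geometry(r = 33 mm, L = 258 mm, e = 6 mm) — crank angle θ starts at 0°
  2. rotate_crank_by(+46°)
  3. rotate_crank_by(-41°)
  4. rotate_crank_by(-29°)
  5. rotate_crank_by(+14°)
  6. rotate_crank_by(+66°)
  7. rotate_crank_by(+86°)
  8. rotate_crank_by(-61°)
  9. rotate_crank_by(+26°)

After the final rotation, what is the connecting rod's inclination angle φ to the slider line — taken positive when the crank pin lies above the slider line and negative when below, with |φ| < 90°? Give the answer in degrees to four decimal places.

set_geometry: r = 33 mm, L = 258 mm, e = 6 mm; θ ← 0°
rotate_crank_by(+46°): θ ← 0° +46° = 46°
rotate_crank_by(-41°): θ ← 46° -41° = 5°
rotate_crank_by(-29°): θ ← 5° -29° = -24°
rotate_crank_by(+14°): θ ← -24° +14° = -10°
rotate_crank_by(+66°): θ ← -10° +66° = 56°
rotate_crank_by(+86°): θ ← 56° +86° = 142°
rotate_crank_by(-61°): θ ← 142° -61° = 81°
rotate_crank_by(+26°): θ ← 81° +26° = 107°
crank pin P = (r cos θ, r sin θ) = (-9.648266, 31.558057)
h = r sin θ − e = 31.558057 − 6 = 25.558057
sin φ = h / L = 25.558057 / 258 = 0.09906224
φ = arcsin(0.09906224) = 5.685172°

5.6852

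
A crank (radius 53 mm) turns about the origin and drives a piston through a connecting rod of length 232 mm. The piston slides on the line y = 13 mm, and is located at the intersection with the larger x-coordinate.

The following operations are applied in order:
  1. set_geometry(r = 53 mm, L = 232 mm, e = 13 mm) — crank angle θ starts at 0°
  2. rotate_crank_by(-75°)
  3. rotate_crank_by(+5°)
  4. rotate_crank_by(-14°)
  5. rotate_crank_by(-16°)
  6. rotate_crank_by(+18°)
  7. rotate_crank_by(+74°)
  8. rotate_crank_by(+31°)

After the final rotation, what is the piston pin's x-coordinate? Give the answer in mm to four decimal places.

set_geometry: r = 53 mm, L = 232 mm, e = 13 mm; θ ← 0°
rotate_crank_by(-75°): θ ← 0° -75° = -75°
rotate_crank_by(+5°): θ ← -75° +5° = -70°
rotate_crank_by(-14°): θ ← -70° -14° = -84°
rotate_crank_by(-16°): θ ← -84° -16° = -100°
rotate_crank_by(+18°): θ ← -100° +18° = -82°
rotate_crank_by(+74°): θ ← -82° +74° = -8°
rotate_crank_by(+31°): θ ← -8° +31° = 23°
crank pin P = (r cos θ, r sin θ) = (48.786757, 20.708750)
h = r sin θ − e = 20.708750 − 13 = 7.708750
x = r cos θ + √(L² − h²) = 48.786757 + √(53824.0 − 59.4248) = 48.786757 + 231.871894 = 280.658651

280.6587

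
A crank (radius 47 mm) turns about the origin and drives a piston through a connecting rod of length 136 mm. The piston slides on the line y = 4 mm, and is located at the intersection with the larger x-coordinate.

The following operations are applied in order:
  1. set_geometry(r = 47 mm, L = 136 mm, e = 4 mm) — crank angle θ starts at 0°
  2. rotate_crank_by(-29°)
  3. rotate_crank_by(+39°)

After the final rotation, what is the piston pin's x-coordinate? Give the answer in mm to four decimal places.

set_geometry: r = 47 mm, L = 136 mm, e = 4 mm; θ ← 0°
rotate_crank_by(-29°): θ ← 0° -29° = -29°
rotate_crank_by(+39°): θ ← -29° +39° = 10°
crank pin P = (r cos θ, r sin θ) = (46.285964, 8.161464)
h = r sin θ − e = 8.161464 − 4 = 4.161464
x = r cos θ + √(L² − h²) = 46.285964 + √(18496.0 − 17.3178) = 46.285964 + 135.936317 = 182.222281

182.2223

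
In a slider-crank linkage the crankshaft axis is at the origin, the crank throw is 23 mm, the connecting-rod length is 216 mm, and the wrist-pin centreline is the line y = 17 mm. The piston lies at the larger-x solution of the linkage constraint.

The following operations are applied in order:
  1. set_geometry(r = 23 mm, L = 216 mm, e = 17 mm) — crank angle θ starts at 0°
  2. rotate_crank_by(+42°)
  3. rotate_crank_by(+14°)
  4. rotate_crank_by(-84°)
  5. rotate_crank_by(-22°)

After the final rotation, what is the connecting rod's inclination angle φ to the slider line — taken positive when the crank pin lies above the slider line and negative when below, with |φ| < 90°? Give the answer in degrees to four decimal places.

set_geometry: r = 23 mm, L = 216 mm, e = 17 mm; θ ← 0°
rotate_crank_by(+42°): θ ← 0° +42° = 42°
rotate_crank_by(+14°): θ ← 42° +14° = 56°
rotate_crank_by(-84°): θ ← 56° -84° = -28°
rotate_crank_by(-22°): θ ← -28° -22° = -50°
crank pin P = (r cos θ, r sin θ) = (14.784115, -17.619022)
h = r sin θ − e = -17.619022 − 17 = -34.619022
sin φ = h / L = -34.619022 / 216 = -0.16027325
φ = arcsin(-0.16027325) = -9.222757°

-9.2228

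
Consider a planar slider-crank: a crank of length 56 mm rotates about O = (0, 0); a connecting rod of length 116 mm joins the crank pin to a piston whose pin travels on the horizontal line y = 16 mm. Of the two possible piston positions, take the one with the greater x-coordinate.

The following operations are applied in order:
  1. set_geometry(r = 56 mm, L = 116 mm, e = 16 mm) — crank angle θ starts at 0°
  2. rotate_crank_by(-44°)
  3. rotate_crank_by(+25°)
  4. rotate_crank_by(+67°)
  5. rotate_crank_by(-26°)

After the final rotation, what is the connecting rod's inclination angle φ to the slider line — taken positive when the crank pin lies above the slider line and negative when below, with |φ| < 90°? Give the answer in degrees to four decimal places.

set_geometry: r = 56 mm, L = 116 mm, e = 16 mm; θ ← 0°
rotate_crank_by(-44°): θ ← 0° -44° = -44°
rotate_crank_by(+25°): θ ← -44° +25° = -19°
rotate_crank_by(+67°): θ ← -19° +67° = 48°
rotate_crank_by(-26°): θ ← 48° -26° = 22°
crank pin P = (r cos θ, r sin θ) = (51.922296, 20.977969)
h = r sin θ − e = 20.977969 − 16 = 4.977969
sin φ = h / L = 4.977969 / 116 = 0.04291353
φ = arcsin(0.04291353) = 2.459519°

2.4595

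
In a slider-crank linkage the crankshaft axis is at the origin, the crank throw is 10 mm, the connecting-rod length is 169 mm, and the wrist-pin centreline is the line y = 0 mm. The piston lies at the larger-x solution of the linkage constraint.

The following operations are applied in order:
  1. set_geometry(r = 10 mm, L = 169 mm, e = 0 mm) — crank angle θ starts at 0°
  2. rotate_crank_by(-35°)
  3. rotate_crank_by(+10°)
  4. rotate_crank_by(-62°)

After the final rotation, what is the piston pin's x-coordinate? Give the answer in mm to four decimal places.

169.2281

set_geometry: r = 10 mm, L = 169 mm, e = 0 mm; θ ← 0°
rotate_crank_by(-35°): θ ← 0° -35° = -35°
rotate_crank_by(+10°): θ ← -35° +10° = -25°
rotate_crank_by(-62°): θ ← -25° -62° = -87°
crank pin P = (r cos θ, r sin θ) = (0.523360, -9.986295)
h = r sin θ − e = -9.986295 − 0 = -9.986295
x = r cos θ + √(L² − h²) = 0.523360 + √(28561.0 − 99.7261) = 0.523360 + 168.704694 = 169.228054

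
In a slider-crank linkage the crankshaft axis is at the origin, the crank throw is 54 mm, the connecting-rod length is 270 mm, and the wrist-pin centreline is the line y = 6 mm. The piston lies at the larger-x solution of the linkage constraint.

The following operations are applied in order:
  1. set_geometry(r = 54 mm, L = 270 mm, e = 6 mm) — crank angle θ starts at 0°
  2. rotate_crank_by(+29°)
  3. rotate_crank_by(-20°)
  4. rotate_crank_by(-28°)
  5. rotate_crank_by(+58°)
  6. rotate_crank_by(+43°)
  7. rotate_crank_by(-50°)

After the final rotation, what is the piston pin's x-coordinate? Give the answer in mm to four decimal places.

314.8458

set_geometry: r = 54 mm, L = 270 mm, e = 6 mm; θ ← 0°
rotate_crank_by(+29°): θ ← 0° +29° = 29°
rotate_crank_by(-20°): θ ← 29° -20° = 9°
rotate_crank_by(-28°): θ ← 9° -28° = -19°
rotate_crank_by(+58°): θ ← -19° +58° = 39°
rotate_crank_by(+43°): θ ← 39° +43° = 82°
rotate_crank_by(-50°): θ ← 82° -50° = 32°
crank pin P = (r cos θ, r sin θ) = (45.794597, 28.615640)
h = r sin θ − e = 28.615640 − 6 = 22.615640
x = r cos θ + √(L² − h²) = 45.794597 + √(72900.0 − 511.4672) = 45.794597 + 269.051171 = 314.845769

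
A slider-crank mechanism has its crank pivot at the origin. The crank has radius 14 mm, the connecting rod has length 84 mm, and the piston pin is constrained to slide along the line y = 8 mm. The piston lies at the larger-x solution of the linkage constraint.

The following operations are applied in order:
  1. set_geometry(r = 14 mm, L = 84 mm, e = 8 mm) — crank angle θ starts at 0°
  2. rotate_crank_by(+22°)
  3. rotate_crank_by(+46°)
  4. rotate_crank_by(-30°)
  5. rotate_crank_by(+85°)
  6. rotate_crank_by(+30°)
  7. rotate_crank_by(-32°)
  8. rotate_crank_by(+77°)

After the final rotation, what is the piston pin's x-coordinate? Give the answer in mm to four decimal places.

set_geometry: r = 14 mm, L = 84 mm, e = 8 mm; θ ← 0°
rotate_crank_by(+22°): θ ← 0° +22° = 22°
rotate_crank_by(+46°): θ ← 22° +46° = 68°
rotate_crank_by(-30°): θ ← 68° -30° = 38°
rotate_crank_by(+85°): θ ← 38° +85° = 123°
rotate_crank_by(+30°): θ ← 123° +30° = 153°
rotate_crank_by(-32°): θ ← 153° -32° = 121°
rotate_crank_by(+77°): θ ← 121° +77° = 198°
crank pin P = (r cos θ, r sin θ) = (-13.314791, -4.326238)
h = r sin θ − e = -4.326238 − 8 = -12.326238
x = r cos θ + √(L² − h²) = -13.314791 + √(7056.0 − 151.9361) = -13.314791 + 83.090697 = 69.775905

69.7759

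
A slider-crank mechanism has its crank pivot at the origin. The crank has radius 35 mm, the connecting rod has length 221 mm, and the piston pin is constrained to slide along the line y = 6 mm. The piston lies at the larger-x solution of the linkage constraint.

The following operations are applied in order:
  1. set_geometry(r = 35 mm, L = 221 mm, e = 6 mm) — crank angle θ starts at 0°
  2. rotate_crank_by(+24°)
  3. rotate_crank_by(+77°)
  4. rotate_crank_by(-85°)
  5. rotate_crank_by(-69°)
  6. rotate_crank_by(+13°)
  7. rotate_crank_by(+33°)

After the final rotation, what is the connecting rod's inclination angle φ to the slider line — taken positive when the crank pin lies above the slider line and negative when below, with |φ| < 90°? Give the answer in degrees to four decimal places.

-2.6623

set_geometry: r = 35 mm, L = 221 mm, e = 6 mm; θ ← 0°
rotate_crank_by(+24°): θ ← 0° +24° = 24°
rotate_crank_by(+77°): θ ← 24° +77° = 101°
rotate_crank_by(-85°): θ ← 101° -85° = 16°
rotate_crank_by(-69°): θ ← 16° -69° = -53°
rotate_crank_by(+13°): θ ← -53° +13° = -40°
rotate_crank_by(+33°): θ ← -40° +33° = -7°
crank pin P = (r cos θ, r sin θ) = (34.739115, -4.265427)
h = r sin θ − e = -4.265427 − 6 = -10.265427
sin φ = h / L = -10.265427 / 221 = -0.04644990
φ = arcsin(-0.04644990) = -2.662341°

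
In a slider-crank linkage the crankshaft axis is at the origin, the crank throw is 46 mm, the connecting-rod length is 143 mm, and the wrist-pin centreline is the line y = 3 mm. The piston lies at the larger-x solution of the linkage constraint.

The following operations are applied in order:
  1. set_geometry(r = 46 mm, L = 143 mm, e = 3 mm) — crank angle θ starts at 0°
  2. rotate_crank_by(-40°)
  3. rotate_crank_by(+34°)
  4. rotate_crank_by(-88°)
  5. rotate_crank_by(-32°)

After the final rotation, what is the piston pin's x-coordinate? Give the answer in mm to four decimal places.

110.1908

set_geometry: r = 46 mm, L = 143 mm, e = 3 mm; θ ← 0°
rotate_crank_by(-40°): θ ← 0° -40° = -40°
rotate_crank_by(+34°): θ ← -40° +34° = -6°
rotate_crank_by(-88°): θ ← -6° -88° = -94°
rotate_crank_by(-32°): θ ← -94° -32° = -126°
crank pin P = (r cos θ, r sin θ) = (-27.038122, -37.214782)
h = r sin θ − e = -37.214782 − 3 = -40.214782
x = r cos θ + √(L² − h²) = -27.038122 + √(20449.0 − 1617.2287) = -27.038122 + 137.228901 = 110.190780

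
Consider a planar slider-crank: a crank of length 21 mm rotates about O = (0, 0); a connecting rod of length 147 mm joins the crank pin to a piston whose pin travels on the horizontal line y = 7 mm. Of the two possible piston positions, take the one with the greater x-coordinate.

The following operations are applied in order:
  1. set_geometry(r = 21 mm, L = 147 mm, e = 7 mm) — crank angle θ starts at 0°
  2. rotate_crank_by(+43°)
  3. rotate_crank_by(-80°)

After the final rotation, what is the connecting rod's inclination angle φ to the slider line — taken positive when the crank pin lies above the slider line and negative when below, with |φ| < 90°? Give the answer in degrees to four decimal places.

set_geometry: r = 21 mm, L = 147 mm, e = 7 mm; θ ← 0°
rotate_crank_by(+43°): θ ← 0° +43° = 43°
rotate_crank_by(-80°): θ ← 43° -80° = -37°
crank pin P = (r cos θ, r sin θ) = (16.771346, -12.638115)
h = r sin θ − e = -12.638115 − 7 = -19.638115
sin φ = h / L = -19.638115 / 147 = -0.13359262
φ = arcsin(-0.13359262) = -7.677246°

-7.6772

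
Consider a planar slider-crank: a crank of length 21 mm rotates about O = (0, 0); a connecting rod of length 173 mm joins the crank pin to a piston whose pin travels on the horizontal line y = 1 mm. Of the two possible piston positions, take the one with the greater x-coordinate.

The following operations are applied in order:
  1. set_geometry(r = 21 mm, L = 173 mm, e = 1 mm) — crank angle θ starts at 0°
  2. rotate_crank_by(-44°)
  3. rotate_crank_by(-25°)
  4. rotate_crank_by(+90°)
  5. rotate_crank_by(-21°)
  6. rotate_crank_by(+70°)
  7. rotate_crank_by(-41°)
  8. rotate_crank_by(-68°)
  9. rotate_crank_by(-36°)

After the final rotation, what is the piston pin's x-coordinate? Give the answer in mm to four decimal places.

177.1209

set_geometry: r = 21 mm, L = 173 mm, e = 1 mm; θ ← 0°
rotate_crank_by(-44°): θ ← 0° -44° = -44°
rotate_crank_by(-25°): θ ← -44° -25° = -69°
rotate_crank_by(+90°): θ ← -69° +90° = 21°
rotate_crank_by(-21°): θ ← 21° -21° = 0°
rotate_crank_by(+70°): θ ← 0° +70° = 70°
rotate_crank_by(-41°): θ ← 70° -41° = 29°
rotate_crank_by(-68°): θ ← 29° -68° = -39°
rotate_crank_by(-36°): θ ← -39° -36° = -75°
crank pin P = (r cos θ, r sin θ) = (5.435200, -20.284442)
h = r sin θ − e = -20.284442 − 1 = -21.284442
x = r cos θ + √(L² − h²) = 5.435200 + √(29929.0 − 453.0275) = 5.435200 + 171.685679 = 177.120879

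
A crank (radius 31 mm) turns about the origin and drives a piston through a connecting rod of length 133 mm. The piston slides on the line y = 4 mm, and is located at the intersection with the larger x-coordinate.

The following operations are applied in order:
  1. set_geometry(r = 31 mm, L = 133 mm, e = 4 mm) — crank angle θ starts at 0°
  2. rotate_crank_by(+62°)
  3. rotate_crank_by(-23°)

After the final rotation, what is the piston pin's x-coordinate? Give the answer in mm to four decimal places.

set_geometry: r = 31 mm, L = 133 mm, e = 4 mm; θ ← 0°
rotate_crank_by(+62°): θ ← 0° +62° = 62°
rotate_crank_by(-23°): θ ← 62° -23° = 39°
crank pin P = (r cos θ, r sin θ) = (24.091525, 19.508932)
h = r sin θ − e = 19.508932 − 4 = 15.508932
x = r cos θ + √(L² − h²) = 24.091525 + √(17689.0 − 240.5270) = 24.091525 + 132.092668 = 156.184193

156.1842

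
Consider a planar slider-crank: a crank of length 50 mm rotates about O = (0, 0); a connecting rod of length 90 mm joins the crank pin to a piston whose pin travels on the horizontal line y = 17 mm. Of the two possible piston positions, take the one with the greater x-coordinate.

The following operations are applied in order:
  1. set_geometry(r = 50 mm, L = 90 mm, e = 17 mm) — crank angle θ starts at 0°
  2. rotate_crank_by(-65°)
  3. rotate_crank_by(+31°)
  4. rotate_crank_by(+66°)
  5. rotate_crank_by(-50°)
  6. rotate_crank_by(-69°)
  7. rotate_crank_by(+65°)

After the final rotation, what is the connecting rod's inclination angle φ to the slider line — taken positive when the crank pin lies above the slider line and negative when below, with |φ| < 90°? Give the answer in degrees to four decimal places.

-23.3910

set_geometry: r = 50 mm, L = 90 mm, e = 17 mm; θ ← 0°
rotate_crank_by(-65°): θ ← 0° -65° = -65°
rotate_crank_by(+31°): θ ← -65° +31° = -34°
rotate_crank_by(+66°): θ ← -34° +66° = 32°
rotate_crank_by(-50°): θ ← 32° -50° = -18°
rotate_crank_by(-69°): θ ← -18° -69° = -87°
rotate_crank_by(+65°): θ ← -87° +65° = -22°
crank pin P = (r cos θ, r sin θ) = (46.359193, -18.730330)
h = r sin θ − e = -18.730330 − 17 = -35.730330
sin φ = h / L = -35.730330 / 90 = -0.39700366
φ = arcsin(-0.39700366) = -23.390996°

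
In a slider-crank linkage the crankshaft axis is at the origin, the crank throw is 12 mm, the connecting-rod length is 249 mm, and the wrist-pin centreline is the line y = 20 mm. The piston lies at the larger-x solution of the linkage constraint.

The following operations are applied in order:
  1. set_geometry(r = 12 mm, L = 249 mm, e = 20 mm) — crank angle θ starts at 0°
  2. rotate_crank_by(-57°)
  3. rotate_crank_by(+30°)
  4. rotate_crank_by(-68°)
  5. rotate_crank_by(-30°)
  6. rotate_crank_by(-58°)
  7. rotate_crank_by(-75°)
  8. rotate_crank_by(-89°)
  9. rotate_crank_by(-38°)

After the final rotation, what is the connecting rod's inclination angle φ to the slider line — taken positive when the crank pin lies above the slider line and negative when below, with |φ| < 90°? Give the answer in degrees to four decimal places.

set_geometry: r = 12 mm, L = 249 mm, e = 20 mm; θ ← 0°
rotate_crank_by(-57°): θ ← 0° -57° = -57°
rotate_crank_by(+30°): θ ← -57° +30° = -27°
rotate_crank_by(-68°): θ ← -27° -68° = -95°
rotate_crank_by(-30°): θ ← -95° -30° = -125°
rotate_crank_by(-58°): θ ← -125° -58° = -183°
rotate_crank_by(-75°): θ ← -183° -75° = -258°
rotate_crank_by(-89°): θ ← -258° -89° = -347°
rotate_crank_by(-38°): θ ← -347° -38° = -385°
crank pin P = (r cos θ, r sin θ) = (10.875693, -5.071419)
h = r sin θ − e = -5.071419 − 20 = -25.071419
sin φ = h / L = -25.071419 / 249 = -0.10068843
φ = arcsin(-0.10068843) = -5.778815°

-5.7788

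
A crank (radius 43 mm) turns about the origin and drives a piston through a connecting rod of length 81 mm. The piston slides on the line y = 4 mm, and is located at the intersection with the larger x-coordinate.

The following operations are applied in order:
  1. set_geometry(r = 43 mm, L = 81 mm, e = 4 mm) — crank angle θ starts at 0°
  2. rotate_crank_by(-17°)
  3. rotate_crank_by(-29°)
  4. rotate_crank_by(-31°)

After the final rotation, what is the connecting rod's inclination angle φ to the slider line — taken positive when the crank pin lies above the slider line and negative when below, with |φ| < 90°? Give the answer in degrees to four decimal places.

-34.5163

set_geometry: r = 43 mm, L = 81 mm, e = 4 mm; θ ← 0°
rotate_crank_by(-17°): θ ← 0° -17° = -17°
rotate_crank_by(-29°): θ ← -17° -29° = -46°
rotate_crank_by(-31°): θ ← -46° -31° = -77°
crank pin P = (r cos θ, r sin θ) = (9.672895, -41.897913)
h = r sin θ − e = -41.897913 − 4 = -45.897913
sin φ = h / L = -45.897913 / 81 = -0.56664090
φ = arcsin(-0.56664090) = -34.516316°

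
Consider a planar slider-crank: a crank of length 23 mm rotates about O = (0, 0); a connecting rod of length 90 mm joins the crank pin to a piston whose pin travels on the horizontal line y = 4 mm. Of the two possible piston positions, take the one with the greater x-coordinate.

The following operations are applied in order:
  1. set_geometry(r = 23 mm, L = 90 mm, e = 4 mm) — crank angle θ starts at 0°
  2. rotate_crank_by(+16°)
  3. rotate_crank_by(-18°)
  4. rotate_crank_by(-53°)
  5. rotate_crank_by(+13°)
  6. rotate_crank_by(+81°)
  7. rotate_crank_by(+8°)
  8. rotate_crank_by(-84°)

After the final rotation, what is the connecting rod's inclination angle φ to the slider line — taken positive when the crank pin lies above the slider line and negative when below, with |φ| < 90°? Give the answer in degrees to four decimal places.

set_geometry: r = 23 mm, L = 90 mm, e = 4 mm; θ ← 0°
rotate_crank_by(+16°): θ ← 0° +16° = 16°
rotate_crank_by(-18°): θ ← 16° -18° = -2°
rotate_crank_by(-53°): θ ← -2° -53° = -55°
rotate_crank_by(+13°): θ ← -55° +13° = -42°
rotate_crank_by(+81°): θ ← -42° +81° = 39°
rotate_crank_by(+8°): θ ← 39° +8° = 47°
rotate_crank_by(-84°): θ ← 47° -84° = -37°
crank pin P = (r cos θ, r sin θ) = (18.368617, -13.841746)
h = r sin θ − e = -13.841746 − 4 = -17.841746
sin φ = h / L = -17.841746 / 90 = -0.19824162
φ = arcsin(-0.19824162) = -11.434152°

-11.4342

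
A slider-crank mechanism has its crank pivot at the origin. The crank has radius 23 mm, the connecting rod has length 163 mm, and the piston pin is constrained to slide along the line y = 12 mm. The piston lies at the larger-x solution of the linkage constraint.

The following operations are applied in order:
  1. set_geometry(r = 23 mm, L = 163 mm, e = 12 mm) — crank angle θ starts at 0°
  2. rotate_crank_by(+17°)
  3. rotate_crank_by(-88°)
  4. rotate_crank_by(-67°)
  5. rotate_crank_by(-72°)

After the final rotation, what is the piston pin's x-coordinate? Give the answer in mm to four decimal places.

143.0806

set_geometry: r = 23 mm, L = 163 mm, e = 12 mm; θ ← 0°
rotate_crank_by(+17°): θ ← 0° +17° = 17°
rotate_crank_by(-88°): θ ← 17° -88° = -71°
rotate_crank_by(-67°): θ ← -71° -67° = -138°
rotate_crank_by(-72°): θ ← -138° -72° = -210°
crank pin P = (r cos θ, r sin θ) = (-19.918584, 11.500000)
h = r sin θ − e = 11.500000 − 12 = -0.500000
x = r cos θ + √(L² − h²) = -19.918584 + √(26569.0 − 0.2500) = -19.918584 + 162.999233 = 143.080649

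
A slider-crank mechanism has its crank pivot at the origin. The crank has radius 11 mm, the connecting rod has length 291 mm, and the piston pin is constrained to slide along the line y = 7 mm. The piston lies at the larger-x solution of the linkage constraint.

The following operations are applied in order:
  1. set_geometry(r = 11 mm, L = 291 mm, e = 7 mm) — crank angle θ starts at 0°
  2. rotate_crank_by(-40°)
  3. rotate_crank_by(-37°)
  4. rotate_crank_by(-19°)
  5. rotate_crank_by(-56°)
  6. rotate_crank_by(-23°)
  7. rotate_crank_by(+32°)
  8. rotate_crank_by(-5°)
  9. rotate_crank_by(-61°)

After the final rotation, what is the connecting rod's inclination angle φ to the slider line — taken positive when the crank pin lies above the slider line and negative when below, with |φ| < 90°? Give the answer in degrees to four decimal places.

-0.3282

set_geometry: r = 11 mm, L = 291 mm, e = 7 mm; θ ← 0°
rotate_crank_by(-40°): θ ← 0° -40° = -40°
rotate_crank_by(-37°): θ ← -40° -37° = -77°
rotate_crank_by(-19°): θ ← -77° -19° = -96°
rotate_crank_by(-56°): θ ← -96° -56° = -152°
rotate_crank_by(-23°): θ ← -152° -23° = -175°
rotate_crank_by(+32°): θ ← -175° +32° = -143°
rotate_crank_by(-5°): θ ← -143° -5° = -148°
rotate_crank_by(-61°): θ ← -148° -61° = -209°
crank pin P = (r cos θ, r sin θ) = (-9.620817, 5.332906)
h = r sin θ − e = 5.332906 − 7 = -1.667094
sin φ = h / L = -1.667094 / 291 = -0.00572885
φ = arcsin(-0.00572885) = -0.328240°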